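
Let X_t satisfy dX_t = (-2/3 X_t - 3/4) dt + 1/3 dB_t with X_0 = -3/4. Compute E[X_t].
E[X_t] = -9/8 + 3*exp(-2*t/3)/8

Taking expectations and using E[dB_t] = 0, the mean m(t) = E[X_t] satisfies the ODE m'(t) = a m(t) + b with m(0) = x_0. With a = -2/3, b = -3/4, x_0 = -3/4, the solution is
  m(t) = x_0 * exp(a t) + (b/a) * (exp(a t) - 1)
       = (-3/4) * exp((-2/3) t) + ((-3/4)/(-2/3)) * (exp((-2/3) t) - 1)
       = -9/8 + 3*exp(-2*t/3)/8.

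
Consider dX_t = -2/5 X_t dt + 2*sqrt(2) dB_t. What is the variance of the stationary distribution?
lim Var(X_t) = 10

The OU SDE dX = -theta X dt + sigma dB admits the integrating factor exp(theta t): d(exp(theta t) X_t) = sigma exp(theta t) dB_t. Integrating from 0 to t gives X_t = x_0 * exp(-theta t) + sigma * int_0^t exp(-theta (t-s)) dB_s for any initial x_0. The Itô integral has variance (by the Itô isometry) sigma^2 * int_0^t exp(-2 theta (t - s)) ds = sigma^2 * (1 - exp(-2 theta t)) / (2 theta), independent of x_0.
With theta = 2/5, sigma = 2*sqrt(2):
  Var(X_t) = (2*sqrt(2))^2 * (1 - exp(-2*2/5 t)) / (2 * 2/5) = 10 - 10*exp(-4*t/5).
As t -> infinity, exp(-2*2/5 t) -> 0, so the stationary variance is sigma^2 / (2 theta) = 10.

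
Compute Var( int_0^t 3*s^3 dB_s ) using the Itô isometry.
Var = 9*t^7/7

The Itô integral of a deterministic integrand f(s) has mean 0 because each increment f(s) * (B_{s+ds} - B_s) has mean 0. By the Itô isometry:
  Var( int_0^t f(s) dB_s ) = E[ (int_0^t f(s) dB_s)^2 ] = int_0^t f(s)^2 ds.
Here f(s) = 3*s^3, so f(s)^2 = 9*s^6. Integrate:
  int_0^t (9*s^6) ds = 9*t^7/7.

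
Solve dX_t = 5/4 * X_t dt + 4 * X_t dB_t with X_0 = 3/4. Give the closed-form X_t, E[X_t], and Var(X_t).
X_t = 3/4 * exp((-27/4) t + (4) B_t); E[X_t] = 3*exp(5*t/4)/4; Var(X_t) = 9*(exp(16*t) - 1)*exp(5*t/2)/16

For GBM dX = mu X dt + sigma X dB with X_0 = x_0, apply Itô to Y = log X: dY = (mu - sigma^2/2) dt + sigma dB, so Y_t = log(x_0) + (mu - sigma^2/2) t + sigma B_t and hence X_t = x_0 * exp((mu - sigma^2/2) t + sigma B_t).
With mu = 5/4, sigma = 4, x_0 = 3/4, this gives:
  X_t = 3/4 * exp((-27/4) * t + (4) * B_t).
Since sigma*B_t ~ Normal(0, sigma^2 t), E[exp(sigma*B_t)] = exp(sigma^2 t / 2); so E[X_t] = x_0 * exp((mu - sigma^2/2) t) * exp(sigma^2 t / 2) = x_0 * exp(mu t) = 3*exp(5*t/4)/4.
Var(X_t) = E[X_t^2] - (E[X_t])^2 = x_0^2 * exp(2 mu t) * (exp(sigma^2 t) - 1) = 9*(exp(16*t) - 1)*exp(5*t/2)/16.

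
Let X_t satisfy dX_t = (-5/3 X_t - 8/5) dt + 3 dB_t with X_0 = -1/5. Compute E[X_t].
E[X_t] = -24/25 + 19*exp(-5*t/3)/25

Taking expectations and using E[dB_t] = 0, the mean m(t) = E[X_t] satisfies the ODE m'(t) = a m(t) + b with m(0) = x_0. With a = -5/3, b = -8/5, x_0 = -1/5, the solution is
  m(t) = x_0 * exp(a t) + (b/a) * (exp(a t) - 1)
       = (-1/5) * exp((-5/3) t) + ((-8/5)/(-5/3)) * (exp((-5/3) t) - 1)
       = -24/25 + 19*exp(-5*t/3)/25.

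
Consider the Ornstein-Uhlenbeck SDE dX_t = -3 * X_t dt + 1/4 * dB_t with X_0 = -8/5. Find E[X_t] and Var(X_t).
E[X_t] = -8*exp(-3*t)/5; Var(X_t) = 1/96 - exp(-6*t)/96

The OU SDE dX = -theta X dt + sigma dB admits the integrating factor exp(theta t): d(exp(theta t) X_t) = sigma exp(theta t) dB_t. Integrating from 0 to t:
  X_t = x_0 * exp(-theta t) + sigma * int_0^t exp(-theta (t-s)) dB_s.
The Itô integral has mean 0 and (by the Itô isometry) variance sigma^2 * int_0^t exp(-2 theta (t - s)) ds = sigma^2 * (1 - exp(-2 theta t)) / (2 theta).
With theta = 3, sigma = 1/4, x_0 = -8/5:
  E[X_t] = -8/5 * exp(-3 t) = -8*exp(-3*t)/5
  Var(X_t) = (1/4)^2 * (1 - exp(-2*3 t)) / (2 * 3) = 1/96 - exp(-6*t)/96.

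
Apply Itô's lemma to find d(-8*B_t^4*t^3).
d(-8*B_t^4*t^3) = (24*B_t^2*t^2*(-B_t^2 - 2*t)) dt + (-32*B_t^3*t^3) dB_t

Itô's formula for f(t, x): d f(t, B_t) = (f_t + (1/2) f_xx) dt + f_x dB_t. Compute partials of f(t, x) = -8*t^3*x^4:
  f_t(t,x)  = -24*t^2*x^4
  f_x(t,x)  = -32*t^3*x^3
  f_xx(t,x) = -96*t^3*x^2
Assemble drift = f_t + (1/2) f_xx = 24*t^2*x^2*(-2*t - x^2) and diffusion = f_x = -32*t^3*x^3. Substituting x = B_t:
  d(-8*B_t^4*t^3) = (24*B_t^2*t^2*(-B_t^2 - 2*t)) dt + (-32*B_t^3*t^3) dB_t.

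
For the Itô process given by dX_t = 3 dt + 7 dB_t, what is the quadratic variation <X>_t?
<X>_t = 49*t

For an Itô process dX_t = a(t) dt + b(t) dB_t, the quadratic variation is <X>_t = int_0^t b(s)^2 ds (the drift term does not contribute). Here b(s) = 7, so
  b(s)^2 = 49.
Integrating from 0 to t:
  <X>_t = int_0^t (49) ds = 49*t.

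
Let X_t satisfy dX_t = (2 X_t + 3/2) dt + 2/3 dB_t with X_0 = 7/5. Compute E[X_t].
E[X_t] = 43*exp(2*t)/20 - 3/4

Taking expectations and using E[dB_t] = 0, the mean m(t) = E[X_t] satisfies the ODE m'(t) = a m(t) + b with m(0) = x_0. With a = 2, b = 3/2, x_0 = 7/5, the solution is
  m(t) = x_0 * exp(a t) + (b/a) * (exp(a t) - 1)
       = (7/5) * exp(2 t) + ((3/2)/2) * (exp(2 t) - 1)
       = 43*exp(2*t)/20 - 3/4.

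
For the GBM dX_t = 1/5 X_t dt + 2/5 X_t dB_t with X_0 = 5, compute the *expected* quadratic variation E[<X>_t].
E[<X>_t] = 50*exp(14*t/25)/7 - 50/7

<X>_t = int_0^t ((2/5) * X_s)^2 ds. Taking expectation inside the integral: E[<X>_t] = (2/5)^2 * int_0^t E[X_s^2] ds. For GBM, E[X_s^2] = x_0^2 * exp((2 mu + sigma^2) s). Integrating:
  E[<X>_t] = (2/5)^2 * 5^2 * (exp((2*(1/5) + (2/5)^2) t) - 1) / (2*(1/5) + (2/5)^2)
           = (2/5)^2 * 5^2 * (exp((14/25) t) - 1) / (14/25) = 50*exp(14*t/25)/7 - 50/7.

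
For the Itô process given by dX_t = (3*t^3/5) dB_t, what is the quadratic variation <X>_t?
<X>_t = 9*t^7/175

For an Itô process dX_t = a(t) dt + b(t) dB_t, the quadratic variation is <X>_t = int_0^t b(s)^2 ds (the drift term does not contribute). Here b(s) = 3*s^3/5, so
  b(s)^2 = 9*s^6/25.
Integrating from 0 to t:
  <X>_t = int_0^t (9*s^6/25) ds = 9*t^7/175.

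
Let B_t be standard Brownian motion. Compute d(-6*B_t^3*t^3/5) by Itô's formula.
d(-6*B_t^3*t^3/5) = (18*B_t*t^2*(-B_t^2 - t)/5) dt + (-18*B_t^2*t^3/5) dB_t

Itô's formula for f(t, x): d f(t, B_t) = (f_t + (1/2) f_xx) dt + f_x dB_t. Compute partials of f(t, x) = -6*t^3*x^3/5:
  f_t(t,x)  = -18*t^2*x^3/5
  f_x(t,x)  = -18*t^3*x^2/5
  f_xx(t,x) = -36*t^3*x/5
Assemble drift = f_t + (1/2) f_xx = 18*t^2*x*(-t - x^2)/5 and diffusion = f_x = -18*t^3*x^2/5. Substituting x = B_t:
  d(-6*B_t^3*t^3/5) = (18*B_t*t^2*(-B_t^2 - t)/5) dt + (-18*B_t^2*t^3/5) dB_t.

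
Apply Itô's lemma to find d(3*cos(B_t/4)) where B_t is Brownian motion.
d(3*cos(B_t/4)) = (-3*cos(B_t/4)/32) dt + (-3*sin(B_t/4)/4) dB_t

Itô's formula for f(B_t) gives d f(B_t) = f'(B_t) dB_t + (1/2) f''(B_t) dt. Compute derivatives of f(x) = 3*cos(x/4):
  f'(x)  = -3*sin(x/4)/4
  f''(x) = -3*cos(x/4)/16
Substitute x = B_t and multiply the f'' term by 1/2:
  drift     = (1/2) * (-3*cos(x/4)/16) evaluated at B_t = -3*cos(B_t/4)/32
  diffusion = (-3*sin(x/4)/4) evaluated at B_t = -3*sin(B_t/4)/4
Therefore d(3*cos(B_t/4)) = (-3*cos(B_t/4)/32) dt + (-3*sin(B_t/4)/4) dB_t.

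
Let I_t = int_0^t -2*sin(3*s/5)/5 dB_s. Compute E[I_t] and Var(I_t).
E[I_t] = 0; Var(I_t) = 2*t/25 - sin(6*t/5)/15

The Itô integral of a deterministic integrand f(s) has mean 0 because each increment f(s) * (B_{s+ds} - B_s) has mean 0. By the Itô isometry:
  Var( int_0^t f(s) dB_s ) = E[ (int_0^t f(s) dB_s)^2 ] = int_0^t f(s)^2 ds.
Here f(s) = -2*sin(3*s/5)/5, so f(s)^2 = 4*sin(3*s/5)^2/25. Integrate:
  int_0^t (4*sin(3*s/5)^2/25) ds = 2*t/25 - sin(6*t/5)/15.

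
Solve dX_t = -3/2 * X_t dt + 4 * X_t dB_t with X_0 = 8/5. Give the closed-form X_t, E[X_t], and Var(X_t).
X_t = 8/5 * exp((-19/2) t + (4) B_t); E[X_t] = 8*exp(-3*t/2)/5; Var(X_t) = (64*exp(16*t) - 64)*exp(-3*t)/25

For GBM dX = mu X dt + sigma X dB with X_0 = x_0, apply Itô to Y = log X: dY = (mu - sigma^2/2) dt + sigma dB, so Y_t = log(x_0) + (mu - sigma^2/2) t + sigma B_t and hence X_t = x_0 * exp((mu - sigma^2/2) t + sigma B_t).
With mu = -3/2, sigma = 4, x_0 = 8/5, this gives:
  X_t = 8/5 * exp((-19/2) * t + (4) * B_t).
Since sigma*B_t ~ Normal(0, sigma^2 t), E[exp(sigma*B_t)] = exp(sigma^2 t / 2); so E[X_t] = x_0 * exp((mu - sigma^2/2) t) * exp(sigma^2 t / 2) = x_0 * exp(mu t) = 8*exp(-3*t/2)/5.
Var(X_t) = E[X_t^2] - (E[X_t])^2 = x_0^2 * exp(2 mu t) * (exp(sigma^2 t) - 1) = (64*exp(16*t) - 64)*exp(-3*t)/25.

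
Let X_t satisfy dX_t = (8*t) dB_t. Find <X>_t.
<X>_t = 64*t^3/3

For an Itô process dX_t = a(t) dt + b(t) dB_t, the quadratic variation is <X>_t = int_0^t b(s)^2 ds (the drift term does not contribute). Here b(s) = 8*s, so
  b(s)^2 = 64*s^2.
Integrating from 0 to t:
  <X>_t = int_0^t (64*s^2) ds = 64*t^3/3.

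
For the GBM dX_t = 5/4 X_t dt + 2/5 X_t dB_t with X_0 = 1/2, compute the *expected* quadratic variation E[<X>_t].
E[<X>_t] = 2*exp(133*t/50)/133 - 2/133

<X>_t = int_0^t ((2/5) * X_s)^2 ds. Taking expectation inside the integral: E[<X>_t] = (2/5)^2 * int_0^t E[X_s^2] ds. For GBM, E[X_s^2] = x_0^2 * exp((2 mu + sigma^2) s). Integrating:
  E[<X>_t] = (2/5)^2 * (1/2)^2 * (exp((2*(5/4) + (2/5)^2) t) - 1) / (2*(5/4) + (2/5)^2)
           = (2/5)^2 * (1/2)^2 * (exp((133/50) t) - 1) / (133/50) = 2*exp(133*t/50)/133 - 2/133.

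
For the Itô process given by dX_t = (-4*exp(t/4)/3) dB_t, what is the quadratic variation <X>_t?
<X>_t = 32*exp(t/2)/9 - 32/9

For an Itô process dX_t = a(t) dt + b(t) dB_t, the quadratic variation is <X>_t = int_0^t b(s)^2 ds (the drift term does not contribute). Here b(s) = -4*exp(s/4)/3, so
  b(s)^2 = 16*exp(s/2)/9.
Integrating from 0 to t:
  <X>_t = int_0^t (16*exp(s/2)/9) ds = 32*exp(t/2)/9 - 32/9.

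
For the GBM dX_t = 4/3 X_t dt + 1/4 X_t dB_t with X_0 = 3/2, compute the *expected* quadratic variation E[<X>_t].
E[<X>_t] = 27*exp(131*t/48)/524 - 27/524

<X>_t = int_0^t ((1/4) * X_s)^2 ds. Taking expectation inside the integral: E[<X>_t] = (1/4)^2 * int_0^t E[X_s^2] ds. For GBM, E[X_s^2] = x_0^2 * exp((2 mu + sigma^2) s). Integrating:
  E[<X>_t] = (1/4)^2 * (3/2)^2 * (exp((2*(4/3) + (1/4)^2) t) - 1) / (2*(4/3) + (1/4)^2)
           = (1/4)^2 * (3/2)^2 * (exp((131/48) t) - 1) / (131/48) = 27*exp(131*t/48)/524 - 27/524.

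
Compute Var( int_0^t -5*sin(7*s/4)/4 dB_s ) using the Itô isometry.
Var = 25*t/32 - 25*sin(7*t/2)/112

The Itô integral of a deterministic integrand f(s) has mean 0 because each increment f(s) * (B_{s+ds} - B_s) has mean 0. By the Itô isometry:
  Var( int_0^t f(s) dB_s ) = E[ (int_0^t f(s) dB_s)^2 ] = int_0^t f(s)^2 ds.
Here f(s) = -5*sin(7*s/4)/4, so f(s)^2 = 25*sin(7*s/4)^2/16. Integrate:
  int_0^t (25*sin(7*s/4)^2/16) ds = 25*t/32 - 25*sin(7*t/2)/112.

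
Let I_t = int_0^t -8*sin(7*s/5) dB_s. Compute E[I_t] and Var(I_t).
E[I_t] = 0; Var(I_t) = 32*t - 80*sin(14*t/5)/7

The Itô integral of a deterministic integrand f(s) has mean 0 because each increment f(s) * (B_{s+ds} - B_s) has mean 0. By the Itô isometry:
  Var( int_0^t f(s) dB_s ) = E[ (int_0^t f(s) dB_s)^2 ] = int_0^t f(s)^2 ds.
Here f(s) = -8*sin(7*s/5), so f(s)^2 = 64*sin(7*s/5)^2. Integrate:
  int_0^t (64*sin(7*s/5)^2) ds = 32*t - 80*sin(14*t/5)/7.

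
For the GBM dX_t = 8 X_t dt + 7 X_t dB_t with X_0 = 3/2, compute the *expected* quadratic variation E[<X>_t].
E[<X>_t] = 441*exp(65*t)/260 - 441/260

<X>_t = int_0^t (7 * X_s)^2 ds. Taking expectation inside the integral: E[<X>_t] = 7^2 * int_0^t E[X_s^2] ds. For GBM, E[X_s^2] = x_0^2 * exp((2 mu + sigma^2) s). Integrating:
  E[<X>_t] = 7^2 * (3/2)^2 * (exp((2*8 + 7^2) t) - 1) / (2*8 + 7^2)
           = 7^2 * (3/2)^2 * (exp(65 t) - 1) / 65 = 441*exp(65*t)/260 - 441/260.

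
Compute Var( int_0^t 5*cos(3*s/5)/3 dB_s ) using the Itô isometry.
Var = 25*t/18 + 125*sin(6*t/5)/108

The Itô integral of a deterministic integrand f(s) has mean 0 because each increment f(s) * (B_{s+ds} - B_s) has mean 0. By the Itô isometry:
  Var( int_0^t f(s) dB_s ) = E[ (int_0^t f(s) dB_s)^2 ] = int_0^t f(s)^2 ds.
Here f(s) = 5*cos(3*s/5)/3, so f(s)^2 = 25*cos(3*s/5)^2/9. Integrate:
  int_0^t (25*cos(3*s/5)^2/9) ds = 25*t/18 + 125*sin(6*t/5)/108.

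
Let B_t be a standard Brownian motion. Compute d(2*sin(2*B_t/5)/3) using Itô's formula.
d(2*sin(2*B_t/5)/3) = (-4*sin(2*B_t/5)/75) dt + (4*cos(2*B_t/5)/15) dB_t

Itô's formula for f(B_t) gives d f(B_t) = f'(B_t) dB_t + (1/2) f''(B_t) dt. Compute derivatives of f(x) = 2*sin(2*x/5)/3:
  f'(x)  = 4*cos(2*x/5)/15
  f''(x) = -8*sin(2*x/5)/75
Substitute x = B_t and multiply the f'' term by 1/2:
  drift     = (1/2) * (-8*sin(2*x/5)/75) evaluated at B_t = -4*sin(2*B_t/5)/75
  diffusion = (4*cos(2*x/5)/15) evaluated at B_t = 4*cos(2*B_t/5)/15
Therefore d(2*sin(2*B_t/5)/3) = (-4*sin(2*B_t/5)/75) dt + (4*cos(2*B_t/5)/15) dB_t.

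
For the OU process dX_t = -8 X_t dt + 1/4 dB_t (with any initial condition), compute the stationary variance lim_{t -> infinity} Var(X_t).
lim Var(X_t) = 1/256

The OU SDE dX = -theta X dt + sigma dB admits the integrating factor exp(theta t): d(exp(theta t) X_t) = sigma exp(theta t) dB_t. Integrating from 0 to t gives X_t = x_0 * exp(-theta t) + sigma * int_0^t exp(-theta (t-s)) dB_s for any initial x_0. The Itô integral has variance (by the Itô isometry) sigma^2 * int_0^t exp(-2 theta (t - s)) ds = sigma^2 * (1 - exp(-2 theta t)) / (2 theta), independent of x_0.
With theta = 8, sigma = 1/4:
  Var(X_t) = (1/4)^2 * (1 - exp(-2*8 t)) / (2 * 8) = 1/256 - exp(-16*t)/256.
As t -> infinity, exp(-2*8 t) -> 0, so the stationary variance is sigma^2 / (2 theta) = 1/256.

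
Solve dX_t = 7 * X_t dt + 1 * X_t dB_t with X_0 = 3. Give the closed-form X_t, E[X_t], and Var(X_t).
X_t = 3 * exp((13/2) t + (1) B_t); E[X_t] = 3*exp(7*t); Var(X_t) = 9*(exp(t) - 1)*exp(14*t)

For GBM dX = mu X dt + sigma X dB with X_0 = x_0, apply Itô to Y = log X: dY = (mu - sigma^2/2) dt + sigma dB, so Y_t = log(x_0) + (mu - sigma^2/2) t + sigma B_t and hence X_t = x_0 * exp((mu - sigma^2/2) t + sigma B_t).
With mu = 7, sigma = 1, x_0 = 3, this gives:
  X_t = 3 * exp((13/2) * t + (1) * B_t).
Since sigma*B_t ~ Normal(0, sigma^2 t), E[exp(sigma*B_t)] = exp(sigma^2 t / 2); so E[X_t] = x_0 * exp((mu - sigma^2/2) t) * exp(sigma^2 t / 2) = x_0 * exp(mu t) = 3*exp(7*t).
Var(X_t) = E[X_t^2] - (E[X_t])^2 = x_0^2 * exp(2 mu t) * (exp(sigma^2 t) - 1) = 9*(exp(t) - 1)*exp(14*t).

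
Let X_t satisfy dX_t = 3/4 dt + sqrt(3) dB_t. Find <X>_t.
<X>_t = 3*t

For an Itô process dX_t = a(t) dt + b(t) dB_t, the quadratic variation is <X>_t = int_0^t b(s)^2 ds (the drift term does not contribute). Here b(s) = sqrt(3), so
  b(s)^2 = 3.
Integrating from 0 to t:
  <X>_t = int_0^t (3) ds = 3*t.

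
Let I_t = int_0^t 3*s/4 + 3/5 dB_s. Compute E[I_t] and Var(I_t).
E[I_t] = 0; Var(I_t) = 3*t*(25*t^2 + 60*t + 48)/400

The Itô integral of a deterministic integrand f(s) has mean 0 because each increment f(s) * (B_{s+ds} - B_s) has mean 0. By the Itô isometry:
  Var( int_0^t f(s) dB_s ) = E[ (int_0^t f(s) dB_s)^2 ] = int_0^t f(s)^2 ds.
Here f(s) = 3*s/4 + 3/5, so f(s)^2 = 9*(5*s + 4)^2/400. Integrate:
  int_0^t (9*(5*s + 4)^2/400) ds = 3*t*(25*t^2 + 60*t + 48)/400.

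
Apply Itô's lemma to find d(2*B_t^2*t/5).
d(2*B_t^2*t/5) = (2*B_t^2/5 + 2*t/5) dt + (4*B_t*t/5) dB_t

Itô's formula for f(t, x): d f(t, B_t) = (f_t + (1/2) f_xx) dt + f_x dB_t. Compute partials of f(t, x) = 2*t*x^2/5:
  f_t(t,x)  = 2*x^2/5
  f_x(t,x)  = 4*t*x/5
  f_xx(t,x) = 4*t/5
Assemble drift = f_t + (1/2) f_xx = 2*t/5 + 2*x^2/5 and diffusion = f_x = 4*t*x/5. Substituting x = B_t:
  d(2*B_t^2*t/5) = (2*B_t^2/5 + 2*t/5) dt + (4*B_t*t/5) dB_t.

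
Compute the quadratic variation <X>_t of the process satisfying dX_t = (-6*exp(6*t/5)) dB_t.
<X>_t = 15*exp(12*t/5) - 15

For an Itô process dX_t = a(t) dt + b(t) dB_t, the quadratic variation is <X>_t = int_0^t b(s)^2 ds (the drift term does not contribute). Here b(s) = -6*exp(6*s/5), so
  b(s)^2 = 36*exp(12*s/5).
Integrating from 0 to t:
  <X>_t = int_0^t (36*exp(12*s/5)) ds = 15*exp(12*t/5) - 15.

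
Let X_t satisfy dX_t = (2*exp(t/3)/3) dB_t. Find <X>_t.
<X>_t = 2*exp(2*t/3)/3 - 2/3

For an Itô process dX_t = a(t) dt + b(t) dB_t, the quadratic variation is <X>_t = int_0^t b(s)^2 ds (the drift term does not contribute). Here b(s) = 2*exp(s/3)/3, so
  b(s)^2 = 4*exp(2*s/3)/9.
Integrating from 0 to t:
  <X>_t = int_0^t (4*exp(2*s/3)/9) ds = 2*exp(2*t/3)/3 - 2/3.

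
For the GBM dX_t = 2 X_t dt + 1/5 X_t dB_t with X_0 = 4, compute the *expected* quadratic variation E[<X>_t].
E[<X>_t] = 16*exp(101*t/25)/101 - 16/101

<X>_t = int_0^t ((1/5) * X_s)^2 ds. Taking expectation inside the integral: E[<X>_t] = (1/5)^2 * int_0^t E[X_s^2] ds. For GBM, E[X_s^2] = x_0^2 * exp((2 mu + sigma^2) s). Integrating:
  E[<X>_t] = (1/5)^2 * 4^2 * (exp((2*2 + (1/5)^2) t) - 1) / (2*2 + (1/5)^2)
           = (1/5)^2 * 4^2 * (exp((101/25) t) - 1) / (101/25) = 16*exp(101*t/25)/101 - 16/101.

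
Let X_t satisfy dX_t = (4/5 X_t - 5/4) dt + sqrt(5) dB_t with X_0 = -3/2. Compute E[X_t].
E[X_t] = 25/16 - 49*exp(4*t/5)/16

Taking expectations and using E[dB_t] = 0, the mean m(t) = E[X_t] satisfies the ODE m'(t) = a m(t) + b with m(0) = x_0. With a = 4/5, b = -5/4, x_0 = -3/2, the solution is
  m(t) = x_0 * exp(a t) + (b/a) * (exp(a t) - 1)
       = (-3/2) * exp((4/5) t) + ((-5/4)/(4/5)) * (exp((4/5) t) - 1)
       = 25/16 - 49*exp(4*t/5)/16.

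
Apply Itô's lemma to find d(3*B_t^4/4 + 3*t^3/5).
d(3*B_t^4/4 + 3*t^3/5) = (9*B_t^2/2 + 9*t^2/5) dt + (3*B_t^3) dB_t

Itô's formula for f(t, x): d f(t, B_t) = (f_t + (1/2) f_xx) dt + f_x dB_t. Compute partials of f(t, x) = 3*t^3/5 + 3*x^4/4:
  f_t(t,x)  = 9*t^2/5
  f_x(t,x)  = 3*x^3
  f_xx(t,x) = 9*x^2
Assemble drift = f_t + (1/2) f_xx = 9*t^2/5 + 9*x^2/2 and diffusion = f_x = 3*x^3. Substituting x = B_t:
  d(3*B_t^4/4 + 3*t^3/5) = (9*B_t^2/2 + 9*t^2/5) dt + (3*B_t^3) dB_t.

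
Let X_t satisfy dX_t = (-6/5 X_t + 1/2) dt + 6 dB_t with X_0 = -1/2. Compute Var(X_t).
Var(X_t) = 15 - 15*exp(-12*t/5)

The variance V(t) = Var(X_t) satisfies V'(t) = 2 a V(t) + c^2 with V(0) = 0 (drift coefficient is linear in X, diffusion is constant). With a = -6/5, c = 6, the solution is
  V(t) = (c^2 / (2 a)) * (exp(2 a t) - 1)
       = (6^2 / (2*(-6/5))) * (exp((-12/5) t) - 1)
       = 15 - 15*exp(-12*t/5).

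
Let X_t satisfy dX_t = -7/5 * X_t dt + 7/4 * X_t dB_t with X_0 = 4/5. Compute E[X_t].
E[X_t] = 4*exp(-7*t/5)/5

For GBM dX = mu X dt + sigma X dB with X_0 = x_0, apply Itô to Y = log X: dY = (mu - sigma^2/2) dt + sigma dB, so Y_t = log(x_0) + (mu - sigma^2/2) t + sigma B_t and hence X_t = x_0 * exp((mu - sigma^2/2) t + sigma B_t).
With mu = -7/5, sigma = 7/4, x_0 = 4/5, this gives:
  X_t = 4/5 * exp((-469/160) * t + (7/4) * B_t).
Since sigma*B_t ~ Normal(0, sigma^2 t), E[exp(sigma*B_t)] = exp(sigma^2 t / 2); so E[X_t] = x_0 * exp((mu - sigma^2/2) t) * exp(sigma^2 t / 2) = x_0 * exp(mu t) = 4*exp(-7*t/5)/5.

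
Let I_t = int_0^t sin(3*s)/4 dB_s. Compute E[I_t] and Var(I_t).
E[I_t] = 0; Var(I_t) = t/32 - sin(6*t)/192

The Itô integral of a deterministic integrand f(s) has mean 0 because each increment f(s) * (B_{s+ds} - B_s) has mean 0. By the Itô isometry:
  Var( int_0^t f(s) dB_s ) = E[ (int_0^t f(s) dB_s)^2 ] = int_0^t f(s)^2 ds.
Here f(s) = sin(3*s)/4, so f(s)^2 = sin(3*s)^2/16. Integrate:
  int_0^t (sin(3*s)^2/16) ds = t/32 - sin(6*t)/192.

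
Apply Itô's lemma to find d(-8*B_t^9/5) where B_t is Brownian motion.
d(-8*B_t^9/5) = (-288*B_t^7/5) dt + (-72*B_t^8/5) dB_t

Itô's formula for f(B_t) gives d f(B_t) = f'(B_t) dB_t + (1/2) f''(B_t) dt. Compute derivatives of f(x) = -8*x^9/5:
  f'(x)  = -72*x^8/5
  f''(x) = -576*x^7/5
Substitute x = B_t and multiply the f'' term by 1/2:
  drift     = (1/2) * (-576*x^7/5) evaluated at B_t = -288*B_t^7/5
  diffusion = (-72*x^8/5) evaluated at B_t = -72*B_t^8/5
Therefore d(-8*B_t^9/5) = (-288*B_t^7/5) dt + (-72*B_t^8/5) dB_t.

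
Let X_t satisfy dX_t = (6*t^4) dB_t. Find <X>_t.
<X>_t = 4*t^9

For an Itô process dX_t = a(t) dt + b(t) dB_t, the quadratic variation is <X>_t = int_0^t b(s)^2 ds (the drift term does not contribute). Here b(s) = 6*s^4, so
  b(s)^2 = 36*s^8.
Integrating from 0 to t:
  <X>_t = int_0^t (36*s^8) ds = 4*t^9.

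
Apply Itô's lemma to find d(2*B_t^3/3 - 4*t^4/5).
d(2*B_t^3/3 - 4*t^4/5) = (2*B_t - 16*t^3/5) dt + (2*B_t^2) dB_t

Itô's formula for f(t, x): d f(t, B_t) = (f_t + (1/2) f_xx) dt + f_x dB_t. Compute partials of f(t, x) = -4*t^4/5 + 2*x^3/3:
  f_t(t,x)  = -16*t^3/5
  f_x(t,x)  = 2*x^2
  f_xx(t,x) = 4*x
Assemble drift = f_t + (1/2) f_xx = -16*t^3/5 + 2*x and diffusion = f_x = 2*x^2. Substituting x = B_t:
  d(2*B_t^3/3 - 4*t^4/5) = (2*B_t - 16*t^3/5) dt + (2*B_t^2) dB_t.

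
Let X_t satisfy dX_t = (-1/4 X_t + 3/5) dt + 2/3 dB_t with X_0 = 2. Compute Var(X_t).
Var(X_t) = 8/9 - 8*exp(-t/2)/9

The variance V(t) = Var(X_t) satisfies V'(t) = 2 a V(t) + c^2 with V(0) = 0 (drift coefficient is linear in X, diffusion is constant). With a = -1/4, c = 2/3, the solution is
  V(t) = (c^2 / (2 a)) * (exp(2 a t) - 1)
       = ((2/3)^2 / (2*(-1/4))) * (exp((-1/2) t) - 1)
       = 8/9 - 8*exp(-t/2)/9.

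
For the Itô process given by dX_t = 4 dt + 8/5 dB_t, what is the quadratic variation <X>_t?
<X>_t = 64*t/25

For an Itô process dX_t = a(t) dt + b(t) dB_t, the quadratic variation is <X>_t = int_0^t b(s)^2 ds (the drift term does not contribute). Here b(s) = 8/5, so
  b(s)^2 = 64/25.
Integrating from 0 to t:
  <X>_t = int_0^t (64/25) ds = 64*t/25.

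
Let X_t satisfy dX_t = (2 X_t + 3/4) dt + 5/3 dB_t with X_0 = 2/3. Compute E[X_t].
E[X_t] = 25*exp(2*t)/24 - 3/8

Taking expectations and using E[dB_t] = 0, the mean m(t) = E[X_t] satisfies the ODE m'(t) = a m(t) + b with m(0) = x_0. With a = 2, b = 3/4, x_0 = 2/3, the solution is
  m(t) = x_0 * exp(a t) + (b/a) * (exp(a t) - 1)
       = (2/3) * exp(2 t) + ((3/4)/2) * (exp(2 t) - 1)
       = 25*exp(2*t)/24 - 3/8.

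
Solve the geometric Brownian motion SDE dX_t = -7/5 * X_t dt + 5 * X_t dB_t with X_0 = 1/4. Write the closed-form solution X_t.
X_t = 1/4 * exp((-139/10) * t + (5) * B_t)

For GBM dX = mu X dt + sigma X dB with X_0 = x_0, apply Itô to Y = log X: dY = (mu - sigma^2/2) dt + sigma dB, so Y_t = log(x_0) + (mu - sigma^2/2) t + sigma B_t and hence X_t = x_0 * exp((mu - sigma^2/2) t + sigma B_t).
With mu = -7/5, sigma = 5, x_0 = 1/4, this gives:
  X_t = 1/4 * exp((-139/10) * t + (5) * B_t).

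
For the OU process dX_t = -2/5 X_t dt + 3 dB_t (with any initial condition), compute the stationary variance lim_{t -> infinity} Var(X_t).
lim Var(X_t) = 45/4

The OU SDE dX = -theta X dt + sigma dB admits the integrating factor exp(theta t): d(exp(theta t) X_t) = sigma exp(theta t) dB_t. Integrating from 0 to t gives X_t = x_0 * exp(-theta t) + sigma * int_0^t exp(-theta (t-s)) dB_s for any initial x_0. The Itô integral has variance (by the Itô isometry) sigma^2 * int_0^t exp(-2 theta (t - s)) ds = sigma^2 * (1 - exp(-2 theta t)) / (2 theta), independent of x_0.
With theta = 2/5, sigma = 3:
  Var(X_t) = (3)^2 * (1 - exp(-2*2/5 t)) / (2 * 2/5) = 45/4 - 45*exp(-4*t/5)/4.
As t -> infinity, exp(-2*2/5 t) -> 0, so the stationary variance is sigma^2 / (2 theta) = 45/4.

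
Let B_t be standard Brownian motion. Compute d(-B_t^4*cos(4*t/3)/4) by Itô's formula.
d(-B_t^4*cos(4*t/3)/4) = (B_t^2*(2*B_t^2*sin(4*t/3) - 9*cos(4*t/3))/6) dt + (-B_t^3*cos(4*t/3)) dB_t

Itô's formula for f(t, x): d f(t, B_t) = (f_t + (1/2) f_xx) dt + f_x dB_t. Compute partials of f(t, x) = -x^4*cos(4*t/3)/4:
  f_t(t,x)  = x^4*sin(4*t/3)/3
  f_x(t,x)  = -x^3*cos(4*t/3)
  f_xx(t,x) = -3*x^2*cos(4*t/3)
Assemble drift = f_t + (1/2) f_xx = x^2*(2*x^2*sin(4*t/3) - 9*cos(4*t/3))/6 and diffusion = f_x = -x^3*cos(4*t/3). Substituting x = B_t:
  d(-B_t^4*cos(4*t/3)/4) = (B_t^2*(2*B_t^2*sin(4*t/3) - 9*cos(4*t/3))/6) dt + (-B_t^3*cos(4*t/3)) dB_t.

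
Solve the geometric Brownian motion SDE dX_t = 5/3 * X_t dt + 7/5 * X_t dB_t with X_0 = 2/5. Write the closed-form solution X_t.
X_t = 2/5 * exp((103/150) * t + (7/5) * B_t)

For GBM dX = mu X dt + sigma X dB with X_0 = x_0, apply Itô to Y = log X: dY = (mu - sigma^2/2) dt + sigma dB, so Y_t = log(x_0) + (mu - sigma^2/2) t + sigma B_t and hence X_t = x_0 * exp((mu - sigma^2/2) t + sigma B_t).
With mu = 5/3, sigma = 7/5, x_0 = 2/5, this gives:
  X_t = 2/5 * exp((103/150) * t + (7/5) * B_t).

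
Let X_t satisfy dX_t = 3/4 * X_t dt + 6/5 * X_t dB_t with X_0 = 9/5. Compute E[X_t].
E[X_t] = 9*exp(3*t/4)/5

For GBM dX = mu X dt + sigma X dB with X_0 = x_0, apply Itô to Y = log X: dY = (mu - sigma^2/2) dt + sigma dB, so Y_t = log(x_0) + (mu - sigma^2/2) t + sigma B_t and hence X_t = x_0 * exp((mu - sigma^2/2) t + sigma B_t).
With mu = 3/4, sigma = 6/5, x_0 = 9/5, this gives:
  X_t = 9/5 * exp((3/100) * t + (6/5) * B_t).
Since sigma*B_t ~ Normal(0, sigma^2 t), E[exp(sigma*B_t)] = exp(sigma^2 t / 2); so E[X_t] = x_0 * exp((mu - sigma^2/2) t) * exp(sigma^2 t / 2) = x_0 * exp(mu t) = 9*exp(3*t/4)/5.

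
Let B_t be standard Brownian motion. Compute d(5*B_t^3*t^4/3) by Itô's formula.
d(5*B_t^3*t^4/3) = (5*B_t*t^3*(4*B_t^2 + 3*t)/3) dt + (5*B_t^2*t^4) dB_t

Itô's formula for f(t, x): d f(t, B_t) = (f_t + (1/2) f_xx) dt + f_x dB_t. Compute partials of f(t, x) = 5*t^4*x^3/3:
  f_t(t,x)  = 20*t^3*x^3/3
  f_x(t,x)  = 5*t^4*x^2
  f_xx(t,x) = 10*t^4*x
Assemble drift = f_t + (1/2) f_xx = 5*t^3*x*(3*t + 4*x^2)/3 and diffusion = f_x = 5*t^4*x^2. Substituting x = B_t:
  d(5*B_t^3*t^4/3) = (5*B_t*t^3*(4*B_t^2 + 3*t)/3) dt + (5*B_t^2*t^4) dB_t.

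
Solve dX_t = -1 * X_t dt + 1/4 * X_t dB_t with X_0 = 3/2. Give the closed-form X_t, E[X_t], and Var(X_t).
X_t = 3/2 * exp((-33/32) t + (1/4) B_t); E[X_t] = 3*exp(-t)/2; Var(X_t) = (9*exp(t/16) - 9)*exp(-2*t)/4

For GBM dX = mu X dt + sigma X dB with X_0 = x_0, apply Itô to Y = log X: dY = (mu - sigma^2/2) dt + sigma dB, so Y_t = log(x_0) + (mu - sigma^2/2) t + sigma B_t and hence X_t = x_0 * exp((mu - sigma^2/2) t + sigma B_t).
With mu = -1, sigma = 1/4, x_0 = 3/2, this gives:
  X_t = 3/2 * exp((-33/32) * t + (1/4) * B_t).
Since sigma*B_t ~ Normal(0, sigma^2 t), E[exp(sigma*B_t)] = exp(sigma^2 t / 2); so E[X_t] = x_0 * exp((mu - sigma^2/2) t) * exp(sigma^2 t / 2) = x_0 * exp(mu t) = 3*exp(-t)/2.
Var(X_t) = E[X_t^2] - (E[X_t])^2 = x_0^2 * exp(2 mu t) * (exp(sigma^2 t) - 1) = (9*exp(t/16) - 9)*exp(-2*t)/4.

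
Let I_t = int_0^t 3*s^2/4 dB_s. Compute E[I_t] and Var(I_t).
E[I_t] = 0; Var(I_t) = 9*t^5/80

The Itô integral of a deterministic integrand f(s) has mean 0 because each increment f(s) * (B_{s+ds} - B_s) has mean 0. By the Itô isometry:
  Var( int_0^t f(s) dB_s ) = E[ (int_0^t f(s) dB_s)^2 ] = int_0^t f(s)^2 ds.
Here f(s) = 3*s^2/4, so f(s)^2 = 9*s^4/16. Integrate:
  int_0^t (9*s^4/16) ds = 9*t^5/80.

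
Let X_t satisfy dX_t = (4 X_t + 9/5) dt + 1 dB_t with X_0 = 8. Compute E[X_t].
E[X_t] = 169*exp(4*t)/20 - 9/20

Taking expectations and using E[dB_t] = 0, the mean m(t) = E[X_t] satisfies the ODE m'(t) = a m(t) + b with m(0) = x_0. With a = 4, b = 9/5, x_0 = 8, the solution is
  m(t) = x_0 * exp(a t) + (b/a) * (exp(a t) - 1)
       = 8 * exp(4 t) + ((9/5)/4) * (exp(4 t) - 1)
       = 169*exp(4*t)/20 - 9/20.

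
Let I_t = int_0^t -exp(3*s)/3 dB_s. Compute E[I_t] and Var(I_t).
E[I_t] = 0; Var(I_t) = exp(6*t)/54 - 1/54

The Itô integral of a deterministic integrand f(s) has mean 0 because each increment f(s) * (B_{s+ds} - B_s) has mean 0. By the Itô isometry:
  Var( int_0^t f(s) dB_s ) = E[ (int_0^t f(s) dB_s)^2 ] = int_0^t f(s)^2 ds.
Here f(s) = -exp(3*s)/3, so f(s)^2 = exp(6*s)/9. Integrate:
  int_0^t (exp(6*s)/9) ds = exp(6*t)/54 - 1/54.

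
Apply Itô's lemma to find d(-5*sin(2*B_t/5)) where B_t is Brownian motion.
d(-5*sin(2*B_t/5)) = (2*sin(2*B_t/5)/5) dt + (-2*cos(2*B_t/5)) dB_t

Itô's formula for f(B_t) gives d f(B_t) = f'(B_t) dB_t + (1/2) f''(B_t) dt. Compute derivatives of f(x) = -5*sin(2*x/5):
  f'(x)  = -2*cos(2*x/5)
  f''(x) = 4*sin(2*x/5)/5
Substitute x = B_t and multiply the f'' term by 1/2:
  drift     = (1/2) * (4*sin(2*x/5)/5) evaluated at B_t = 2*sin(2*B_t/5)/5
  diffusion = (-2*cos(2*x/5)) evaluated at B_t = -2*cos(2*B_t/5)
Therefore d(-5*sin(2*B_t/5)) = (2*sin(2*B_t/5)/5) dt + (-2*cos(2*B_t/5)) dB_t.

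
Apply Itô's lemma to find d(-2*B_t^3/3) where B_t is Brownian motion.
d(-2*B_t^3/3) = (-2*B_t) dt + (-2*B_t^2) dB_t

Itô's formula for f(B_t) gives d f(B_t) = f'(B_t) dB_t + (1/2) f''(B_t) dt. Compute derivatives of f(x) = -2*x^3/3:
  f'(x)  = -2*x^2
  f''(x) = -4*x
Substitute x = B_t and multiply the f'' term by 1/2:
  drift     = (1/2) * (-4*x) evaluated at B_t = -2*B_t
  diffusion = (-2*x^2) evaluated at B_t = -2*B_t^2
Therefore d(-2*B_t^3/3) = (-2*B_t) dt + (-2*B_t^2) dB_t.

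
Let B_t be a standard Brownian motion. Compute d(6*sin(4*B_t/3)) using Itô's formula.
d(6*sin(4*B_t/3)) = (-16*sin(4*B_t/3)/3) dt + (8*cos(4*B_t/3)) dB_t

Itô's formula for f(B_t) gives d f(B_t) = f'(B_t) dB_t + (1/2) f''(B_t) dt. Compute derivatives of f(x) = 6*sin(4*x/3):
  f'(x)  = 8*cos(4*x/3)
  f''(x) = -32*sin(4*x/3)/3
Substitute x = B_t and multiply the f'' term by 1/2:
  drift     = (1/2) * (-32*sin(4*x/3)/3) evaluated at B_t = -16*sin(4*B_t/3)/3
  diffusion = (8*cos(4*x/3)) evaluated at B_t = 8*cos(4*B_t/3)
Therefore d(6*sin(4*B_t/3)) = (-16*sin(4*B_t/3)/3) dt + (8*cos(4*B_t/3)) dB_t.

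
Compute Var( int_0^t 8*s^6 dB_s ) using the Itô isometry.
Var = 64*t^13/13

The Itô integral of a deterministic integrand f(s) has mean 0 because each increment f(s) * (B_{s+ds} - B_s) has mean 0. By the Itô isometry:
  Var( int_0^t f(s) dB_s ) = E[ (int_0^t f(s) dB_s)^2 ] = int_0^t f(s)^2 ds.
Here f(s) = 8*s^6, so f(s)^2 = 64*s^12. Integrate:
  int_0^t (64*s^12) ds = 64*t^13/13.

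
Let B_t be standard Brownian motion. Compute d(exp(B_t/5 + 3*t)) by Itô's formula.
d(exp(B_t/5 + 3*t)) = (151*exp(B_t/5 + 3*t)/50) dt + (exp(B_t/5 + 3*t)/5) dB_t

Itô's formula for f(t, x): d f(t, B_t) = (f_t + (1/2) f_xx) dt + f_x dB_t. Compute partials of f(t, x) = exp(3*t + x/5):
  f_t(t,x)  = 3*exp(3*t + x/5)
  f_x(t,x)  = exp(3*t + x/5)/5
  f_xx(t,x) = exp(3*t + x/5)/25
Assemble drift = f_t + (1/2) f_xx = 151*exp(3*t + x/5)/50 and diffusion = f_x = exp(3*t + x/5)/5. Substituting x = B_t:
  d(exp(B_t/5 + 3*t)) = (151*exp(B_t/5 + 3*t)/50) dt + (exp(B_t/5 + 3*t)/5) dB_t.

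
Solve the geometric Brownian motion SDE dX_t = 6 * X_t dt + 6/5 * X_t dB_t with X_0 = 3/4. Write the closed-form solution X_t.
X_t = 3/4 * exp((132/25) * t + (6/5) * B_t)

For GBM dX = mu X dt + sigma X dB with X_0 = x_0, apply Itô to Y = log X: dY = (mu - sigma^2/2) dt + sigma dB, so Y_t = log(x_0) + (mu - sigma^2/2) t + sigma B_t and hence X_t = x_0 * exp((mu - sigma^2/2) t + sigma B_t).
With mu = 6, sigma = 6/5, x_0 = 3/4, this gives:
  X_t = 3/4 * exp((132/25) * t + (6/5) * B_t).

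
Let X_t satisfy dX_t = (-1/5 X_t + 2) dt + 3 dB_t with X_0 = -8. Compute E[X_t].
E[X_t] = 10 - 18*exp(-t/5)

Taking expectations and using E[dB_t] = 0, the mean m(t) = E[X_t] satisfies the ODE m'(t) = a m(t) + b with m(0) = x_0. With a = -1/5, b = 2, x_0 = -8, the solution is
  m(t) = x_0 * exp(a t) + (b/a) * (exp(a t) - 1)
       = (-8) * exp((-1/5) t) + (2/(-1/5)) * (exp((-1/5) t) - 1)
       = 10 - 18*exp(-t/5).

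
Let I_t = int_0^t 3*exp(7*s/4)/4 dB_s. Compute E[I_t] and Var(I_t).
E[I_t] = 0; Var(I_t) = 9*exp(7*t/2)/56 - 9/56

The Itô integral of a deterministic integrand f(s) has mean 0 because each increment f(s) * (B_{s+ds} - B_s) has mean 0. By the Itô isometry:
  Var( int_0^t f(s) dB_s ) = E[ (int_0^t f(s) dB_s)^2 ] = int_0^t f(s)^2 ds.
Here f(s) = 3*exp(7*s/4)/4, so f(s)^2 = 9*exp(7*s/2)/16. Integrate:
  int_0^t (9*exp(7*s/2)/16) ds = 9*exp(7*t/2)/56 - 9/56.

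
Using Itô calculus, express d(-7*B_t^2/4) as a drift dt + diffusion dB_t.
d(-7*B_t^2/4) = (-7/4) dt + (-7*B_t/2) dB_t

Itô's formula for f(B_t) gives d f(B_t) = f'(B_t) dB_t + (1/2) f''(B_t) dt. Compute derivatives of f(x) = -7*x^2/4:
  f'(x)  = -7*x/2
  f''(x) = -7/2
Substitute x = B_t and multiply the f'' term by 1/2:
  drift     = (1/2) * (-7/2) evaluated at B_t = -7/4
  diffusion = (-7*x/2) evaluated at B_t = -7*B_t/2
Therefore d(-7*B_t^2/4) = (-7/4) dt + (-7*B_t/2) dB_t.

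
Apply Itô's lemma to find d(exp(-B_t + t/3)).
d(exp(-B_t + t/3)) = (5*exp(-B_t + t/3)/6) dt + (-exp(-B_t + t/3)) dB_t

Itô's formula for f(t, x): d f(t, B_t) = (f_t + (1/2) f_xx) dt + f_x dB_t. Compute partials of f(t, x) = exp(t/3 - x):
  f_t(t,x)  = exp(t/3 - x)/3
  f_x(t,x)  = -exp(t/3 - x)
  f_xx(t,x) = exp(t/3 - x)
Assemble drift = f_t + (1/2) f_xx = 5*exp(t/3 - x)/6 and diffusion = f_x = -exp(t/3 - x). Substituting x = B_t:
  d(exp(-B_t + t/3)) = (5*exp(-B_t + t/3)/6) dt + (-exp(-B_t + t/3)) dB_t.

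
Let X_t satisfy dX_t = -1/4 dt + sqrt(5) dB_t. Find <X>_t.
<X>_t = 5*t

For an Itô process dX_t = a(t) dt + b(t) dB_t, the quadratic variation is <X>_t = int_0^t b(s)^2 ds (the drift term does not contribute). Here b(s) = sqrt(5), so
  b(s)^2 = 5.
Integrating from 0 to t:
  <X>_t = int_0^t (5) ds = 5*t.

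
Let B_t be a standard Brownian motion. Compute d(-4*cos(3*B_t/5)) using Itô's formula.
d(-4*cos(3*B_t/5)) = (18*cos(3*B_t/5)/25) dt + (12*sin(3*B_t/5)/5) dB_t

Itô's formula for f(B_t) gives d f(B_t) = f'(B_t) dB_t + (1/2) f''(B_t) dt. Compute derivatives of f(x) = -4*cos(3*x/5):
  f'(x)  = 12*sin(3*x/5)/5
  f''(x) = 36*cos(3*x/5)/25
Substitute x = B_t and multiply the f'' term by 1/2:
  drift     = (1/2) * (36*cos(3*x/5)/25) evaluated at B_t = 18*cos(3*B_t/5)/25
  diffusion = (12*sin(3*x/5)/5) evaluated at B_t = 12*sin(3*B_t/5)/5
Therefore d(-4*cos(3*B_t/5)) = (18*cos(3*B_t/5)/25) dt + (12*sin(3*B_t/5)/5) dB_t.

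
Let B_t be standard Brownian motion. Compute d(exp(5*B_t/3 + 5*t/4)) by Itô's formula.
d(exp(5*B_t/3 + 5*t/4)) = (95*exp(5*B_t/3 + 5*t/4)/36) dt + (5*exp(5*B_t/3 + 5*t/4)/3) dB_t

Itô's formula for f(t, x): d f(t, B_t) = (f_t + (1/2) f_xx) dt + f_x dB_t. Compute partials of f(t, x) = exp(5*t/4 + 5*x/3):
  f_t(t,x)  = 5*exp(5*t/4 + 5*x/3)/4
  f_x(t,x)  = 5*exp(5*t/4 + 5*x/3)/3
  f_xx(t,x) = 25*exp(5*t/4 + 5*x/3)/9
Assemble drift = f_t + (1/2) f_xx = 95*exp(5*t/4 + 5*x/3)/36 and diffusion = f_x = 5*exp(5*t/4 + 5*x/3)/3. Substituting x = B_t:
  d(exp(5*B_t/3 + 5*t/4)) = (95*exp(5*B_t/3 + 5*t/4)/36) dt + (5*exp(5*B_t/3 + 5*t/4)/3) dB_t.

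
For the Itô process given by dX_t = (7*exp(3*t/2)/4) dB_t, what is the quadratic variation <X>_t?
<X>_t = 49*exp(3*t)/48 - 49/48

For an Itô process dX_t = a(t) dt + b(t) dB_t, the quadratic variation is <X>_t = int_0^t b(s)^2 ds (the drift term does not contribute). Here b(s) = 7*exp(3*s/2)/4, so
  b(s)^2 = 49*exp(3*s)/16.
Integrating from 0 to t:
  <X>_t = int_0^t (49*exp(3*s)/16) ds = 49*exp(3*t)/48 - 49/48.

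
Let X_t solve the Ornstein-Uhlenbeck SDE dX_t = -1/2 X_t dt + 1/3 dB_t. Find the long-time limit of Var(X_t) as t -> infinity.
lim Var(X_t) = 1/9

The OU SDE dX = -theta X dt + sigma dB admits the integrating factor exp(theta t): d(exp(theta t) X_t) = sigma exp(theta t) dB_t. Integrating from 0 to t gives X_t = x_0 * exp(-theta t) + sigma * int_0^t exp(-theta (t-s)) dB_s for any initial x_0. The Itô integral has variance (by the Itô isometry) sigma^2 * int_0^t exp(-2 theta (t - s)) ds = sigma^2 * (1 - exp(-2 theta t)) / (2 theta), independent of x_0.
With theta = 1/2, sigma = 1/3:
  Var(X_t) = (1/3)^2 * (1 - exp(-2*1/2 t)) / (2 * 1/2) = (exp(t) - 1)*exp(-t)/9.
As t -> infinity, exp(-2*1/2 t) -> 0, so the stationary variance is sigma^2 / (2 theta) = 1/9.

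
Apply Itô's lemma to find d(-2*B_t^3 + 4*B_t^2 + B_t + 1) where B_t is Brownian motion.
d(-2*B_t^3 + 4*B_t^2 + B_t + 1) = (4 - 6*B_t) dt + (-6*B_t^2 + 8*B_t + 1) dB_t

Itô's formula for f(B_t) gives d f(B_t) = f'(B_t) dB_t + (1/2) f''(B_t) dt. Compute derivatives of f(x) = -2*x^3 + 4*x^2 + x + 1:
  f'(x)  = -6*x^2 + 8*x + 1
  f''(x) = 8 - 12*x
Substitute x = B_t and multiply the f'' term by 1/2:
  drift     = (1/2) * (8 - 12*x) evaluated at B_t = 4 - 6*B_t
  diffusion = (-6*x^2 + 8*x + 1) evaluated at B_t = -6*B_t^2 + 8*B_t + 1
Therefore d(-2*B_t^3 + 4*B_t^2 + B_t + 1) = (4 - 6*B_t) dt + (-6*B_t^2 + 8*B_t + 1) dB_t.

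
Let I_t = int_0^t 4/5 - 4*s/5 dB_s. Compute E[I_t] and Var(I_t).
E[I_t] = 0; Var(I_t) = 16*t*(t^2 - 3*t + 3)/75

The Itô integral of a deterministic integrand f(s) has mean 0 because each increment f(s) * (B_{s+ds} - B_s) has mean 0. By the Itô isometry:
  Var( int_0^t f(s) dB_s ) = E[ (int_0^t f(s) dB_s)^2 ] = int_0^t f(s)^2 ds.
Here f(s) = 4/5 - 4*s/5, so f(s)^2 = 16*(s - 1)^2/25. Integrate:
  int_0^t (16*(s - 1)^2/25) ds = 16*t*(t^2 - 3*t + 3)/75.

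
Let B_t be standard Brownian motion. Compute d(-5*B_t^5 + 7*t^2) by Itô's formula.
d(-5*B_t^5 + 7*t^2) = (-50*B_t^3 + 14*t) dt + (-25*B_t^4) dB_t

Itô's formula for f(t, x): d f(t, B_t) = (f_t + (1/2) f_xx) dt + f_x dB_t. Compute partials of f(t, x) = 7*t^2 - 5*x^5:
  f_t(t,x)  = 14*t
  f_x(t,x)  = -25*x^4
  f_xx(t,x) = -100*x^3
Assemble drift = f_t + (1/2) f_xx = 14*t - 50*x^3 and diffusion = f_x = -25*x^4. Substituting x = B_t:
  d(-5*B_t^5 + 7*t^2) = (-50*B_t^3 + 14*t) dt + (-25*B_t^4) dB_t.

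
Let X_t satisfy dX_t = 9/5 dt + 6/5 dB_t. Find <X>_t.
<X>_t = 36*t/25

For an Itô process dX_t = a(t) dt + b(t) dB_t, the quadratic variation is <X>_t = int_0^t b(s)^2 ds (the drift term does not contribute). Here b(s) = 6/5, so
  b(s)^2 = 36/25.
Integrating from 0 to t:
  <X>_t = int_0^t (36/25) ds = 36*t/25.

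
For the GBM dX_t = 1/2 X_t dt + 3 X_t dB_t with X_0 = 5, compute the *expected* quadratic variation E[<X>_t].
E[<X>_t] = 45*exp(10*t)/2 - 45/2

<X>_t = int_0^t (3 * X_s)^2 ds. Taking expectation inside the integral: E[<X>_t] = 3^2 * int_0^t E[X_s^2] ds. For GBM, E[X_s^2] = x_0^2 * exp((2 mu + sigma^2) s). Integrating:
  E[<X>_t] = 3^2 * 5^2 * (exp((2*(1/2) + 3^2) t) - 1) / (2*(1/2) + 3^2)
           = 3^2 * 5^2 * (exp(10 t) - 1) / 10 = 45*exp(10*t)/2 - 45/2.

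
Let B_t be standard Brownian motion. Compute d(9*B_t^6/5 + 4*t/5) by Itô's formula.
d(9*B_t^6/5 + 4*t/5) = (27*B_t^4 + 4/5) dt + (54*B_t^5/5) dB_t

Itô's formula for f(t, x): d f(t, B_t) = (f_t + (1/2) f_xx) dt + f_x dB_t. Compute partials of f(t, x) = 4*t/5 + 9*x^6/5:
  f_t(t,x)  = 4/5
  f_x(t,x)  = 54*x^5/5
  f_xx(t,x) = 54*x^4
Assemble drift = f_t + (1/2) f_xx = 27*x^4 + 4/5 and diffusion = f_x = 54*x^5/5. Substituting x = B_t:
  d(9*B_t^6/5 + 4*t/5) = (27*B_t^4 + 4/5) dt + (54*B_t^5/5) dB_t.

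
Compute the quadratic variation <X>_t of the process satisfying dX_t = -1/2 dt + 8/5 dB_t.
<X>_t = 64*t/25

For an Itô process dX_t = a(t) dt + b(t) dB_t, the quadratic variation is <X>_t = int_0^t b(s)^2 ds (the drift term does not contribute). Here b(s) = 8/5, so
  b(s)^2 = 64/25.
Integrating from 0 to t:
  <X>_t = int_0^t (64/25) ds = 64*t/25.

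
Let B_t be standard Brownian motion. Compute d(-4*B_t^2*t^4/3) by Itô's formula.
d(-4*B_t^2*t^4/3) = (4*t^3*(-4*B_t^2 - t)/3) dt + (-8*B_t*t^4/3) dB_t

Itô's formula for f(t, x): d f(t, B_t) = (f_t + (1/2) f_xx) dt + f_x dB_t. Compute partials of f(t, x) = -4*t^4*x^2/3:
  f_t(t,x)  = -16*t^3*x^2/3
  f_x(t,x)  = -8*t^4*x/3
  f_xx(t,x) = -8*t^4/3
Assemble drift = f_t + (1/2) f_xx = 4*t^3*(-t - 4*x^2)/3 and diffusion = f_x = -8*t^4*x/3. Substituting x = B_t:
  d(-4*B_t^2*t^4/3) = (4*t^3*(-4*B_t^2 - t)/3) dt + (-8*B_t*t^4/3) dB_t.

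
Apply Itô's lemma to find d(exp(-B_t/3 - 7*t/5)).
d(exp(-B_t/3 - 7*t/5)) = (-121*exp(-B_t/3 - 7*t/5)/90) dt + (-exp(-B_t/3 - 7*t/5)/3) dB_t

Itô's formula for f(t, x): d f(t, B_t) = (f_t + (1/2) f_xx) dt + f_x dB_t. Compute partials of f(t, x) = exp(-7*t/5 - x/3):
  f_t(t,x)  = -7*exp(-7*t/5 - x/3)/5
  f_x(t,x)  = -exp(-7*t/5 - x/3)/3
  f_xx(t,x) = exp(-7*t/5 - x/3)/9
Assemble drift = f_t + (1/2) f_xx = -121*exp(-7*t/5 - x/3)/90 and diffusion = f_x = -exp(-7*t/5 - x/3)/3. Substituting x = B_t:
  d(exp(-B_t/3 - 7*t/5)) = (-121*exp(-B_t/3 - 7*t/5)/90) dt + (-exp(-B_t/3 - 7*t/5)/3) dB_t.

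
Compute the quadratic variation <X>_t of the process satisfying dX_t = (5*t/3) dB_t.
<X>_t = 25*t^3/27

For an Itô process dX_t = a(t) dt + b(t) dB_t, the quadratic variation is <X>_t = int_0^t b(s)^2 ds (the drift term does not contribute). Here b(s) = 5*s/3, so
  b(s)^2 = 25*s^2/9.
Integrating from 0 to t:
  <X>_t = int_0^t (25*s^2/9) ds = 25*t^3/27.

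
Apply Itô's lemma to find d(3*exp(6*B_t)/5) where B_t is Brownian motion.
d(3*exp(6*B_t)/5) = (54*exp(6*B_t)/5) dt + (18*exp(6*B_t)/5) dB_t

Itô's formula for f(B_t) gives d f(B_t) = f'(B_t) dB_t + (1/2) f''(B_t) dt. Compute derivatives of f(x) = 3*exp(6*x)/5:
  f'(x)  = 18*exp(6*x)/5
  f''(x) = 108*exp(6*x)/5
Substitute x = B_t and multiply the f'' term by 1/2:
  drift     = (1/2) * (108*exp(6*x)/5) evaluated at B_t = 54*exp(6*B_t)/5
  diffusion = (18*exp(6*x)/5) evaluated at B_t = 18*exp(6*B_t)/5
Therefore d(3*exp(6*B_t)/5) = (54*exp(6*B_t)/5) dt + (18*exp(6*B_t)/5) dB_t.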